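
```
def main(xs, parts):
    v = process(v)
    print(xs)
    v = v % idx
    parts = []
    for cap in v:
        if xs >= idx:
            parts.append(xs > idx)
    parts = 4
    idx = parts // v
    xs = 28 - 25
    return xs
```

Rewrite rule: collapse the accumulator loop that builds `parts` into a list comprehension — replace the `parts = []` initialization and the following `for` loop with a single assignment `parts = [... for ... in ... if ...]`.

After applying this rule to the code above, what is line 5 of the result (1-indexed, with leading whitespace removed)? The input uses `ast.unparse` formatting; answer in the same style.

parts = [xs > idx for cap in v if xs >= idx]

Transformed code:
def main(xs, parts):
    v = process(v)
    print(xs)
    v = v % idx
    parts = [xs > idx for cap in v if xs >= idx]
    parts = 4
    idx = parts // v
    xs = 28 - 25
    return xs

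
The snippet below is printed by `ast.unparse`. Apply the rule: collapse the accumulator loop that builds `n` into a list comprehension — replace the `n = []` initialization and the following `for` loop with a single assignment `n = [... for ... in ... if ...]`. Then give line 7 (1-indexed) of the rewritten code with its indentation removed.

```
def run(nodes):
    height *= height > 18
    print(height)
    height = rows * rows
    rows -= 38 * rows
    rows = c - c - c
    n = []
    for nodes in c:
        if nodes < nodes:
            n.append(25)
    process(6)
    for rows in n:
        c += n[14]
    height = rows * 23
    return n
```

Transformed code:
def run(nodes):
    height *= height > 18
    print(height)
    height = rows * rows
    rows -= 38 * rows
    rows = c - c - c
    n = [25 for nodes in c if nodes < nodes]
    process(6)
    for rows in n:
        c += n[14]
    height = rows * 23
    return n

n = [25 for nodes in c if nodes < nodes]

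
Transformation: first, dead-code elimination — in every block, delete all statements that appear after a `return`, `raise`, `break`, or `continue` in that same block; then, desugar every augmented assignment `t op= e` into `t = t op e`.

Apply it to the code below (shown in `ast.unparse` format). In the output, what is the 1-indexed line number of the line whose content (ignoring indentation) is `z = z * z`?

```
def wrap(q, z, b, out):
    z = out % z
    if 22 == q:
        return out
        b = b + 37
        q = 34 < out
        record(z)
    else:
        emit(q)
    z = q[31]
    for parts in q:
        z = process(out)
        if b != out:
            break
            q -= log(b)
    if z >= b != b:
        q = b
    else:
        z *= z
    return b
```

15

Transformed code:
def wrap(q, z, b, out):
    z = out % z
    if 22 == q:
        return out
    else:
        emit(q)
    z = q[31]
    for parts in q:
        z = process(out)
        if b != out:
            break
    if z >= b != b:
        q = b
    else:
        z = z * z
    return b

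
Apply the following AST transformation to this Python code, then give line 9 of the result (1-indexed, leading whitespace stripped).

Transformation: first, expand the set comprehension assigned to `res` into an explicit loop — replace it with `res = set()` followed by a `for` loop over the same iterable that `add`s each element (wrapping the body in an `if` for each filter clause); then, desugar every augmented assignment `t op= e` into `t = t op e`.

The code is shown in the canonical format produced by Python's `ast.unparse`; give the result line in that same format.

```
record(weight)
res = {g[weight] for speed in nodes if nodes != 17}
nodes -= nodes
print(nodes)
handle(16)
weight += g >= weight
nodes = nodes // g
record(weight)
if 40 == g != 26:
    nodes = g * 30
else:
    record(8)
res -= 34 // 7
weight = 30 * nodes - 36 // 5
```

weight = weight + (g >= weight)

Transformed code:
record(weight)
res = set()
for speed in nodes:
    if nodes != 17:
        res.add(g[weight])
nodes = nodes - nodes
print(nodes)
handle(16)
weight = weight + (g >= weight)
nodes = nodes // g
record(weight)
if 40 == g != 26:
    nodes = g * 30
else:
    record(8)
res = res - 34 // 7
weight = 30 * nodes - 36 // 5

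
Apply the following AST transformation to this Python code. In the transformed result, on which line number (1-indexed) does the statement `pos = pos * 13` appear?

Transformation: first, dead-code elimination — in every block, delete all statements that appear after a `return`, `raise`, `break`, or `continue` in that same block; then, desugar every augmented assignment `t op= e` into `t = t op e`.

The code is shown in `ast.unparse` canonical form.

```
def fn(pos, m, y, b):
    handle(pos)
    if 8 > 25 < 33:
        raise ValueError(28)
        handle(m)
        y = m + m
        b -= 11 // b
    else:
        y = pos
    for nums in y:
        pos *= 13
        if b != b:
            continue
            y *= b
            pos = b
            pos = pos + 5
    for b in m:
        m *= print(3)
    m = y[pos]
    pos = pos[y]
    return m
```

8

Transformed code:
def fn(pos, m, y, b):
    handle(pos)
    if 8 > 25 < 33:
        raise ValueError(28)
    else:
        y = pos
    for nums in y:
        pos = pos * 13
        if b != b:
            continue
    for b in m:
        m = m * print(3)
    m = y[pos]
    pos = pos[y]
    return m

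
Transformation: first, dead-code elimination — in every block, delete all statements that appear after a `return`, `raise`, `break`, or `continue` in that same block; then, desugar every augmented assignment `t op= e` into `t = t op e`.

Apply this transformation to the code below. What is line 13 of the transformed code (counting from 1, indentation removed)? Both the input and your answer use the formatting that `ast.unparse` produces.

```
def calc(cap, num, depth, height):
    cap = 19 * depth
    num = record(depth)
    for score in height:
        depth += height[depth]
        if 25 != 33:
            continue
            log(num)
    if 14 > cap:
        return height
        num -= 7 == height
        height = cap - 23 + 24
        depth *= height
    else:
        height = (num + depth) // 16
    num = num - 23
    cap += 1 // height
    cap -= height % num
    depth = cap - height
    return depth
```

cap = cap + 1 // height

Transformed code:
def calc(cap, num, depth, height):
    cap = 19 * depth
    num = record(depth)
    for score in height:
        depth = depth + height[depth]
        if 25 != 33:
            continue
    if 14 > cap:
        return height
    else:
        height = (num + depth) // 16
    num = num - 23
    cap = cap + 1 // height
    cap = cap - height % num
    depth = cap - height
    return depth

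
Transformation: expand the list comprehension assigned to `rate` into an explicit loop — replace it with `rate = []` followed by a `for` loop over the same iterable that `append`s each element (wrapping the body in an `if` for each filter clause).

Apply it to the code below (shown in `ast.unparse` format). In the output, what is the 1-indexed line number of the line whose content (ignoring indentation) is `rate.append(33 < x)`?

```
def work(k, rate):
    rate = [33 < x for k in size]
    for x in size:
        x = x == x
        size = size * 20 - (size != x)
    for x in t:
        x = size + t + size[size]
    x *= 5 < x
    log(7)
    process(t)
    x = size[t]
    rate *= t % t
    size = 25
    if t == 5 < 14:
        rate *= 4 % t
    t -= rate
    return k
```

4

Transformed code:
def work(k, rate):
    rate = []
    for k in size:
        rate.append(33 < x)
    for x in size:
        x = x == x
        size = size * 20 - (size != x)
    for x in t:
        x = size + t + size[size]
    x *= 5 < x
    log(7)
    process(t)
    x = size[t]
    rate *= t % t
    size = 25
    if t == 5 < 14:
        rate *= 4 % t
    t -= rate
    return k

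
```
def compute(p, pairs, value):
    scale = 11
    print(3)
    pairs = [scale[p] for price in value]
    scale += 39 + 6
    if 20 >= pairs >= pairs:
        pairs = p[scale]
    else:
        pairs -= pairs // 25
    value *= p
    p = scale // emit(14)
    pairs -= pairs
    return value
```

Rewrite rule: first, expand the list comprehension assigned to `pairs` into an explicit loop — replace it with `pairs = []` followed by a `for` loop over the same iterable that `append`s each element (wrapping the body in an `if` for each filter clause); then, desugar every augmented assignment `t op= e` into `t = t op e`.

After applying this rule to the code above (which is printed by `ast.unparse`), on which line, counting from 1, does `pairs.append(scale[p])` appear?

Transformed code:
def compute(p, pairs, value):
    scale = 11
    print(3)
    pairs = []
    for price in value:
        pairs.append(scale[p])
    scale = scale + (39 + 6)
    if 20 >= pairs >= pairs:
        pairs = p[scale]
    else:
        pairs = pairs - pairs // 25
    value = value * p
    p = scale // emit(14)
    pairs = pairs - pairs
    return value

6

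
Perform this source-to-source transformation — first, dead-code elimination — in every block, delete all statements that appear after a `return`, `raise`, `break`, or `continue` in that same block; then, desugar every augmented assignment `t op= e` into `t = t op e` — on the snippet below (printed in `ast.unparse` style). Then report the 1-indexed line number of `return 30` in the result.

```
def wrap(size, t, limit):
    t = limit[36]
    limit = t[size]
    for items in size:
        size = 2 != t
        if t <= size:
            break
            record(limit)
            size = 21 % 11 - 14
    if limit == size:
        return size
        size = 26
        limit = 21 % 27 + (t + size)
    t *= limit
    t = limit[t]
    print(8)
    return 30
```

13

Transformed code:
def wrap(size, t, limit):
    t = limit[36]
    limit = t[size]
    for items in size:
        size = 2 != t
        if t <= size:
            break
    if limit == size:
        return size
    t = t * limit
    t = limit[t]
    print(8)
    return 30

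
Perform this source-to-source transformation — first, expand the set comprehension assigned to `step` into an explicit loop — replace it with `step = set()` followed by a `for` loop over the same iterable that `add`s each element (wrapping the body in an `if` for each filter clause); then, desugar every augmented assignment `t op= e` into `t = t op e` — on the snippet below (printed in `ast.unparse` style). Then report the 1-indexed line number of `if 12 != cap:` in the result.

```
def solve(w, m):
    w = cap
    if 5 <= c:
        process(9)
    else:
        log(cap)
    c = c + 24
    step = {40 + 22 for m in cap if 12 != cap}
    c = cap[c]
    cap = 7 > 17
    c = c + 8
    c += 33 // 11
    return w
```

Transformed code:
def solve(w, m):
    w = cap
    if 5 <= c:
        process(9)
    else:
        log(cap)
    c = c + 24
    step = set()
    for m in cap:
        if 12 != cap:
            step.add(40 + 22)
    c = cap[c]
    cap = 7 > 17
    c = c + 8
    c = c + 33 // 11
    return w

10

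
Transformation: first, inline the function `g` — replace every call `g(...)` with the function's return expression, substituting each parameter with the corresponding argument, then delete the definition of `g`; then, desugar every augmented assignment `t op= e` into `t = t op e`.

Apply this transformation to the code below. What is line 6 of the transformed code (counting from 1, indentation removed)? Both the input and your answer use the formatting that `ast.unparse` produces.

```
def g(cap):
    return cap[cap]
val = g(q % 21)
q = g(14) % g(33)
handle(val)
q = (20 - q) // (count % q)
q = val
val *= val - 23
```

val = val * (val - 23)

Transformed code:
val = (q % 21)[q % 21]
q = 14[14] % 33[33]
handle(val)
q = (20 - q) // (count % q)
q = val
val = val * (val - 23)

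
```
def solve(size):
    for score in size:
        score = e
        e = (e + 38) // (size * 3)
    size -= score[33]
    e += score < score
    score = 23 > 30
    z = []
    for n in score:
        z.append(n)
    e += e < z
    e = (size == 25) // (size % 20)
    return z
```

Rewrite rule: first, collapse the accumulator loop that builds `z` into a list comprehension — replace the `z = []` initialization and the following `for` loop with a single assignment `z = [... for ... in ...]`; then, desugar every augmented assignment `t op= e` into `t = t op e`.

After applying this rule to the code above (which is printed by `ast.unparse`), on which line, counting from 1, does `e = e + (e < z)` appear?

9

Transformed code:
def solve(size):
    for score in size:
        score = e
        e = (e + 38) // (size * 3)
    size = size - score[33]
    e = e + (score < score)
    score = 23 > 30
    z = [n for n in score]
    e = e + (e < z)
    e = (size == 25) // (size % 20)
    return z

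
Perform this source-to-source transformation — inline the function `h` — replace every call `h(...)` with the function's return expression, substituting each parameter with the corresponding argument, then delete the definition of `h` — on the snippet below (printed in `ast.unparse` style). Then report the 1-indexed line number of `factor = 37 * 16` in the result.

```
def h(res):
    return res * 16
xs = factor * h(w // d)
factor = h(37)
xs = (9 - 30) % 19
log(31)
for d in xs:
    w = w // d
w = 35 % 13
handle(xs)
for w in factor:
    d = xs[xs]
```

Transformed code:
xs = factor * (w // d * 16)
factor = 37 * 16
xs = (9 - 30) % 19
log(31)
for d in xs:
    w = w // d
w = 35 % 13
handle(xs)
for w in factor:
    d = xs[xs]

2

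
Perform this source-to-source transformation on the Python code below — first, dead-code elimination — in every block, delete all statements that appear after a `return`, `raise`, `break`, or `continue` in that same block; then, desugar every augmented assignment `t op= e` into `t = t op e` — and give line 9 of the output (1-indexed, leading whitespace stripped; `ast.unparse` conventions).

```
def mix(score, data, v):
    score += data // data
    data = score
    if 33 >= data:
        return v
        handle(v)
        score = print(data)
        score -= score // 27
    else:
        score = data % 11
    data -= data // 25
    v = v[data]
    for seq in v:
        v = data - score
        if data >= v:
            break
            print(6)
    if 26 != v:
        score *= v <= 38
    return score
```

Transformed code:
def mix(score, data, v):
    score = score + data // data
    data = score
    if 33 >= data:
        return v
    else:
        score = data % 11
    data = data - data // 25
    v = v[data]
    for seq in v:
        v = data - score
        if data >= v:
            break
    if 26 != v:
        score = score * (v <= 38)
    return score

v = v[data]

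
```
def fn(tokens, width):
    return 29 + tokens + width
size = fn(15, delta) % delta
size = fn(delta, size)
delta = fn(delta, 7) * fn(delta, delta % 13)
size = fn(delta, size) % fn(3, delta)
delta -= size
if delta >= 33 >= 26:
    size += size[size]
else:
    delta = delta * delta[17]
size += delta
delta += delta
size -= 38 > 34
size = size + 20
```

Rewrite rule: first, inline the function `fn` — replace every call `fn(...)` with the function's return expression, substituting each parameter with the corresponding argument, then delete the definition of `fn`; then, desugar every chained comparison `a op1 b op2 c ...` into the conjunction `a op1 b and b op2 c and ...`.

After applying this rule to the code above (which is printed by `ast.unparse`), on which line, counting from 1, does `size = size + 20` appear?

Transformed code:
size = (29 + 15 + delta) % delta
size = 29 + delta + size
delta = (29 + delta + 7) * (29 + delta + delta % 13)
size = (29 + delta + size) % (29 + 3 + delta)
delta -= size
if delta >= 33 and 33 >= 26:
    size += size[size]
else:
    delta = delta * delta[17]
size += delta
delta += delta
size -= 38 > 34
size = size + 20

13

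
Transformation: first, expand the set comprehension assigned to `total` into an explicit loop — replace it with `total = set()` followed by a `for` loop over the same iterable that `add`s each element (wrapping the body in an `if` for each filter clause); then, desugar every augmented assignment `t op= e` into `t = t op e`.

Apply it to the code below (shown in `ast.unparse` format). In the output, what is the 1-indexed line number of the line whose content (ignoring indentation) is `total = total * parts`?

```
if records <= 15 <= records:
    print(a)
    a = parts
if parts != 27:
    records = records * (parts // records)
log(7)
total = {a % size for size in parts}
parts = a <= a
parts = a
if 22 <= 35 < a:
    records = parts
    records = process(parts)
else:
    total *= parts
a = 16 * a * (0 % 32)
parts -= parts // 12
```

16

Transformed code:
if records <= 15 <= records:
    print(a)
    a = parts
if parts != 27:
    records = records * (parts // records)
log(7)
total = set()
for size in parts:
    total.add(a % size)
parts = a <= a
parts = a
if 22 <= 35 < a:
    records = parts
    records = process(parts)
else:
    total = total * parts
a = 16 * a * (0 % 32)
parts = parts - parts // 12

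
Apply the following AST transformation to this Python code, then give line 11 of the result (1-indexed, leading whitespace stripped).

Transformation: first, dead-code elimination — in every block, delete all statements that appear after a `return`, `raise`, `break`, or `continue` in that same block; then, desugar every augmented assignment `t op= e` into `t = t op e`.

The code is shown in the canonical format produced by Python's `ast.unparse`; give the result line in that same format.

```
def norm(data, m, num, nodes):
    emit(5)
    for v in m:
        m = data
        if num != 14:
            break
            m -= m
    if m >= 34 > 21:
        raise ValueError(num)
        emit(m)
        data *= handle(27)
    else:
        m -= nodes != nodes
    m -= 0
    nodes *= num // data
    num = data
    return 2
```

m = m - 0

Transformed code:
def norm(data, m, num, nodes):
    emit(5)
    for v in m:
        m = data
        if num != 14:
            break
    if m >= 34 > 21:
        raise ValueError(num)
    else:
        m = m - (nodes != nodes)
    m = m - 0
    nodes = nodes * (num // data)
    num = data
    return 2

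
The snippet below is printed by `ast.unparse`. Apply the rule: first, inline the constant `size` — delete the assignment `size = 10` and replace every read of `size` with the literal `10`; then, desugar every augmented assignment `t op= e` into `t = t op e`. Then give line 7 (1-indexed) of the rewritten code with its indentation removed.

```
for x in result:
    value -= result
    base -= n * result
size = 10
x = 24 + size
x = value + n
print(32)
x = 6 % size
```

x = 6 % 10

Transformed code:
for x in result:
    value = value - result
    base = base - n * result
x = 24 + 10
x = value + n
print(32)
x = 6 % 10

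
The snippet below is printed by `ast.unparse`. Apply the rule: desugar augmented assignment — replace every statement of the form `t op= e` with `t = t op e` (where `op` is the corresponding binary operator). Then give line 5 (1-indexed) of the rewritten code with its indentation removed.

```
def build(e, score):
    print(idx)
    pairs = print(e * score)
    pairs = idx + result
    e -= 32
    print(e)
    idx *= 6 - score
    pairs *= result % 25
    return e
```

Transformed code:
def build(e, score):
    print(idx)
    pairs = print(e * score)
    pairs = idx + result
    e = e - 32
    print(e)
    idx = idx * (6 - score)
    pairs = pairs * (result % 25)
    return e

e = e - 32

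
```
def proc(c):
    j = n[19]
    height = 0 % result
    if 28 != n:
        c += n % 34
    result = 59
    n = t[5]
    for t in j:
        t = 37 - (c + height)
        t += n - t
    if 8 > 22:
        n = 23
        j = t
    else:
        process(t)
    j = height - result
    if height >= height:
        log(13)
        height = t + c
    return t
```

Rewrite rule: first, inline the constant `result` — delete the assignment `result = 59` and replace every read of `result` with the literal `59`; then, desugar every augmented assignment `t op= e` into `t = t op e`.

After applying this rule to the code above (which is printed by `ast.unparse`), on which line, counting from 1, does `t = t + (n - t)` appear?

Transformed code:
def proc(c):
    j = n[19]
    height = 0 % 59
    if 28 != n:
        c = c + n % 34
    n = t[5]
    for t in j:
        t = 37 - (c + height)
        t = t + (n - t)
    if 8 > 22:
        n = 23
        j = t
    else:
        process(t)
    j = height - 59
    if height >= height:
        log(13)
        height = t + c
    return t

9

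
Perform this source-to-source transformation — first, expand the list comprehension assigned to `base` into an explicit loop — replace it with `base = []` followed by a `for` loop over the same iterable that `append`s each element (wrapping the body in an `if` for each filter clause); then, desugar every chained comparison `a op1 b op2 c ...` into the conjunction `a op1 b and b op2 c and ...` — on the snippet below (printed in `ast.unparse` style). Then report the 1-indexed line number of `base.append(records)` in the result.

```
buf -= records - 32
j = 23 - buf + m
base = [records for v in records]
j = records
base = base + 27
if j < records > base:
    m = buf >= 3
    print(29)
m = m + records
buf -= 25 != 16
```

Transformed code:
buf -= records - 32
j = 23 - buf + m
base = []
for v in records:
    base.append(records)
j = records
base = base + 27
if j < records and records > base:
    m = buf >= 3
    print(29)
m = m + records
buf -= 25 != 16

5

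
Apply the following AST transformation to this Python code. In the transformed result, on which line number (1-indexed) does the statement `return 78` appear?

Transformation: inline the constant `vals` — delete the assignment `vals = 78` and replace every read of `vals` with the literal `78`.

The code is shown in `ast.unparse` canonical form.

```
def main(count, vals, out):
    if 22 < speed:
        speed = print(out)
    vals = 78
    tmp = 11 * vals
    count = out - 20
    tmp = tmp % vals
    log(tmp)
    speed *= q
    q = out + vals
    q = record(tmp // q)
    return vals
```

11

Transformed code:
def main(count, vals, out):
    if 22 < speed:
        speed = print(out)
    tmp = 11 * 78
    count = out - 20
    tmp = tmp % 78
    log(tmp)
    speed *= q
    q = out + 78
    q = record(tmp // q)
    return 78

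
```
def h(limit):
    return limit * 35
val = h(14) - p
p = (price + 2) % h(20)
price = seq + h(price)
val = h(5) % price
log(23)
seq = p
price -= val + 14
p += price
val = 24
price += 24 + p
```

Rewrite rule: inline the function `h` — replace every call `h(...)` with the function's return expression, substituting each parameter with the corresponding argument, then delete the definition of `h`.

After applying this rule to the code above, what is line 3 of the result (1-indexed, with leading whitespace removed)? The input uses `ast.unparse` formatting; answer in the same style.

price = seq + price * 35

Transformed code:
val = 14 * 35 - p
p = (price + 2) % (20 * 35)
price = seq + price * 35
val = 5 * 35 % price
log(23)
seq = p
price -= val + 14
p += price
val = 24
price += 24 + p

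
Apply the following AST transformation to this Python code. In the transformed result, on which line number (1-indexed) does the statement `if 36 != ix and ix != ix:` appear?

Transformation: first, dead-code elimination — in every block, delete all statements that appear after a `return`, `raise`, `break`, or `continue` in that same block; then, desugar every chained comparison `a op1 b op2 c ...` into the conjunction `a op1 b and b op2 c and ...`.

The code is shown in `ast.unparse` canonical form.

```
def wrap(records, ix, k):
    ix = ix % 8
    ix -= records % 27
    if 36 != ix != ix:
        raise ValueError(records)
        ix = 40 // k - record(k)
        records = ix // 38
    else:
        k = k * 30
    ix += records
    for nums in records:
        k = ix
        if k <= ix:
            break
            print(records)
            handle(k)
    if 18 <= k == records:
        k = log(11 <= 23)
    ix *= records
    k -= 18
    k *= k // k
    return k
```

4

Transformed code:
def wrap(records, ix, k):
    ix = ix % 8
    ix -= records % 27
    if 36 != ix and ix != ix:
        raise ValueError(records)
    else:
        k = k * 30
    ix += records
    for nums in records:
        k = ix
        if k <= ix:
            break
    if 18 <= k and k == records:
        k = log(11 <= 23)
    ix *= records
    k -= 18
    k *= k // k
    return k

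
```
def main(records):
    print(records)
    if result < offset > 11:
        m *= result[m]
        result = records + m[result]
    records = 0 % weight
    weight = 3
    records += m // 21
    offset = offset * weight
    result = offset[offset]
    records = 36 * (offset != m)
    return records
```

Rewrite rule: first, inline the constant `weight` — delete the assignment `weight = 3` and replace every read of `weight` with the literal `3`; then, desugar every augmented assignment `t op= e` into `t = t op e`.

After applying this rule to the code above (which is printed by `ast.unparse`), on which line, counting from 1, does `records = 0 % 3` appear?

Transformed code:
def main(records):
    print(records)
    if result < offset > 11:
        m = m * result[m]
        result = records + m[result]
    records = 0 % 3
    records = records + m // 21
    offset = offset * 3
    result = offset[offset]
    records = 36 * (offset != m)
    return records

6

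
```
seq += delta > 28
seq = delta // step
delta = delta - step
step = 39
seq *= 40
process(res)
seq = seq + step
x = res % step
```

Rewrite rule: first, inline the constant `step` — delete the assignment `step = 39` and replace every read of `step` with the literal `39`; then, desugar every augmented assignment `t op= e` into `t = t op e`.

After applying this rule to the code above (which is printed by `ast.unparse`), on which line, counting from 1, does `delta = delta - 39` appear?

3

Transformed code:
seq = seq + (delta > 28)
seq = delta // 39
delta = delta - 39
seq = seq * 40
process(res)
seq = seq + 39
x = res % 39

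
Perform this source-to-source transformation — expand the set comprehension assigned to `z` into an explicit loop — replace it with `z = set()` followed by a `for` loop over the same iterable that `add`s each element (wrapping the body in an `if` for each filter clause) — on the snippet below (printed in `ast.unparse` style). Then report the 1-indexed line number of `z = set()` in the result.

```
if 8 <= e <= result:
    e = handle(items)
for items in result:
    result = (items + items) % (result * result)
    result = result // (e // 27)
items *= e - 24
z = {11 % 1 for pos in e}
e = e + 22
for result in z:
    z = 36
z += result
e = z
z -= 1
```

Transformed code:
if 8 <= e <= result:
    e = handle(items)
for items in result:
    result = (items + items) % (result * result)
    result = result // (e // 27)
items *= e - 24
z = set()
for pos in e:
    z.add(11 % 1)
e = e + 22
for result in z:
    z = 36
z += result
e = z
z -= 1

7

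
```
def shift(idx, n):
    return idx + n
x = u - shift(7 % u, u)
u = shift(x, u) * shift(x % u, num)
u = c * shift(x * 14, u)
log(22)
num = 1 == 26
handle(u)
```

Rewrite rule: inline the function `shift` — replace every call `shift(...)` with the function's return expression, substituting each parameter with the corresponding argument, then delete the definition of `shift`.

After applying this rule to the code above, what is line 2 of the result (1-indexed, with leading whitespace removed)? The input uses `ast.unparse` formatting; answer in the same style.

u = (x + u) * (x % u + num)

Transformed code:
x = u - (7 % u + u)
u = (x + u) * (x % u + num)
u = c * (x * 14 + u)
log(22)
num = 1 == 26
handle(u)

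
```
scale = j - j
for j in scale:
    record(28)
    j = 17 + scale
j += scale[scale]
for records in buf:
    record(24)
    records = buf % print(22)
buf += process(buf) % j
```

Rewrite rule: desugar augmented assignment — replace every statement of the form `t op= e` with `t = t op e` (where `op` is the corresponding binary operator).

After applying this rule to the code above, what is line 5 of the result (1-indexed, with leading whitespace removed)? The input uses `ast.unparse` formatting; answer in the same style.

j = j + scale[scale]

Transformed code:
scale = j - j
for j in scale:
    record(28)
    j = 17 + scale
j = j + scale[scale]
for records in buf:
    record(24)
    records = buf % print(22)
buf = buf + process(buf) % j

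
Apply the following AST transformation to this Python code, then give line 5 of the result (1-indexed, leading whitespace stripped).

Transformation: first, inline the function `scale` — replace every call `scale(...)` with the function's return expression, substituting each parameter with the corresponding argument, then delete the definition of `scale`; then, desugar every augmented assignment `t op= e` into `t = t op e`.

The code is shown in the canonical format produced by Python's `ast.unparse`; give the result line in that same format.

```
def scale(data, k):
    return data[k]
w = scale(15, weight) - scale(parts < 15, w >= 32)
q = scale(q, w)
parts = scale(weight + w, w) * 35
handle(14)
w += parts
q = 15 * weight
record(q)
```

Transformed code:
w = 15[weight] - (parts < 15)[w >= 32]
q = q[w]
parts = (weight + w)[w] * 35
handle(14)
w = w + parts
q = 15 * weight
record(q)

w = w + parts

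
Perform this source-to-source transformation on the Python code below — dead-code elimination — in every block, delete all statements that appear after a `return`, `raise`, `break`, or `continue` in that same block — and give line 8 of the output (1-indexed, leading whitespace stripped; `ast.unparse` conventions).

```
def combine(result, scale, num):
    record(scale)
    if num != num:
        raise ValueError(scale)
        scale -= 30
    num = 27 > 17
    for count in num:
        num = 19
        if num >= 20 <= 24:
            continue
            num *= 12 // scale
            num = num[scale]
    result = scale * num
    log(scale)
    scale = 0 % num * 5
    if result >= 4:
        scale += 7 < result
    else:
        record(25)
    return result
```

Transformed code:
def combine(result, scale, num):
    record(scale)
    if num != num:
        raise ValueError(scale)
    num = 27 > 17
    for count in num:
        num = 19
        if num >= 20 <= 24:
            continue
    result = scale * num
    log(scale)
    scale = 0 % num * 5
    if result >= 4:
        scale += 7 < result
    else:
        record(25)
    return result

if num >= 20 <= 24:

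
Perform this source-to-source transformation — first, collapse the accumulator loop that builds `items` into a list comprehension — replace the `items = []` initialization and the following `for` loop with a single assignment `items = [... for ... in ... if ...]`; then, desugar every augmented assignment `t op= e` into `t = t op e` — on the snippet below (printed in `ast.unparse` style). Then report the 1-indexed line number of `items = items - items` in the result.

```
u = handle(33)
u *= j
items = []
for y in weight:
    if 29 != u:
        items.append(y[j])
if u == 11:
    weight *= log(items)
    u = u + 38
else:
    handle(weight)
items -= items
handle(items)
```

9

Transformed code:
u = handle(33)
u = u * j
items = [y[j] for y in weight if 29 != u]
if u == 11:
    weight = weight * log(items)
    u = u + 38
else:
    handle(weight)
items = items - items
handle(items)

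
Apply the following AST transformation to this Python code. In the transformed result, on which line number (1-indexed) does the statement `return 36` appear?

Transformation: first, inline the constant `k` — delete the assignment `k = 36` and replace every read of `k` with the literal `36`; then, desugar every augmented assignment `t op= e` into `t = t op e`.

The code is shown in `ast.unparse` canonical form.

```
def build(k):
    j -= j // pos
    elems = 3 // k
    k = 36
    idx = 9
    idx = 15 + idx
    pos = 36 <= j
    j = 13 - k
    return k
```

8

Transformed code:
def build(k):
    j = j - j // pos
    elems = 3 // 36
    idx = 9
    idx = 15 + idx
    pos = 36 <= j
    j = 13 - 36
    return 36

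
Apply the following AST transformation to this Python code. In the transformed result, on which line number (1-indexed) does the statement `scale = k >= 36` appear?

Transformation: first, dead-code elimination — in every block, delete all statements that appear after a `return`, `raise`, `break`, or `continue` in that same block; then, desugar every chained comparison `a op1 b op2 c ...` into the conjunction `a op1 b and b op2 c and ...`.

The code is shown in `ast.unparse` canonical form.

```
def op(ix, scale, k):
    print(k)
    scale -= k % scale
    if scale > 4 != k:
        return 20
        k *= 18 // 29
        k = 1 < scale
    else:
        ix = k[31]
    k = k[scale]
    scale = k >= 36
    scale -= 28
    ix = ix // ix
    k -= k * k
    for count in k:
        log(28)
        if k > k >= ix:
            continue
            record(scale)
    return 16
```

Transformed code:
def op(ix, scale, k):
    print(k)
    scale -= k % scale
    if scale > 4 and 4 != k:
        return 20
    else:
        ix = k[31]
    k = k[scale]
    scale = k >= 36
    scale -= 28
    ix = ix // ix
    k -= k * k
    for count in k:
        log(28)
        if k > k and k >= ix:
            continue
    return 16

9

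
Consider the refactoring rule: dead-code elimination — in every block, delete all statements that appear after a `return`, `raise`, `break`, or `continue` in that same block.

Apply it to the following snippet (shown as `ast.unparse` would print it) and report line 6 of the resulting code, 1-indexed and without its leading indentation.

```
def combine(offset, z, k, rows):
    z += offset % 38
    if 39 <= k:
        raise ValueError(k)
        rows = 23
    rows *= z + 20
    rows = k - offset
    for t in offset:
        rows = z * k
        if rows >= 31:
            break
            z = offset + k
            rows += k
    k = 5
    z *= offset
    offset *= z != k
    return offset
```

Transformed code:
def combine(offset, z, k, rows):
    z += offset % 38
    if 39 <= k:
        raise ValueError(k)
    rows *= z + 20
    rows = k - offset
    for t in offset:
        rows = z * k
        if rows >= 31:
            break
    k = 5
    z *= offset
    offset *= z != k
    return offset

rows = k - offset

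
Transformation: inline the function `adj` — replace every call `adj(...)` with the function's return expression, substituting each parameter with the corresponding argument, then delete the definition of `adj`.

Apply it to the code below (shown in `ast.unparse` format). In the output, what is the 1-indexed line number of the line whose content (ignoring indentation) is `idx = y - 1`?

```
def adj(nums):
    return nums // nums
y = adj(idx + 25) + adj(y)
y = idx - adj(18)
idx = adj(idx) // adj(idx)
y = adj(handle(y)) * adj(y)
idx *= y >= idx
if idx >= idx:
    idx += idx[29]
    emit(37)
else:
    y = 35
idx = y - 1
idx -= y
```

11

Transformed code:
y = (idx + 25) // (idx + 25) + y // y
y = idx - 18 // 18
idx = idx // idx // (idx // idx)
y = handle(y) // handle(y) * (y // y)
idx *= y >= idx
if idx >= idx:
    idx += idx[29]
    emit(37)
else:
    y = 35
idx = y - 1
idx -= y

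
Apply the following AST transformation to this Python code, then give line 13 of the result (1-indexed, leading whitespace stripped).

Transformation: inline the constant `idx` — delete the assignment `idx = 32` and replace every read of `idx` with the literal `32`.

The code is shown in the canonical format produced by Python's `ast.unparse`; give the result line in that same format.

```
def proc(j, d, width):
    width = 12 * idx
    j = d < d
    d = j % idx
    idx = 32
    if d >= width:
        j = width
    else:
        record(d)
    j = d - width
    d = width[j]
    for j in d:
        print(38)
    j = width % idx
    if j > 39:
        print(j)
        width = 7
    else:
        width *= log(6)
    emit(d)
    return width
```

Transformed code:
def proc(j, d, width):
    width = 12 * 32
    j = d < d
    d = j % 32
    if d >= width:
        j = width
    else:
        record(d)
    j = d - width
    d = width[j]
    for j in d:
        print(38)
    j = width % 32
    if j > 39:
        print(j)
        width = 7
    else:
        width *= log(6)
    emit(d)
    return width

j = width % 32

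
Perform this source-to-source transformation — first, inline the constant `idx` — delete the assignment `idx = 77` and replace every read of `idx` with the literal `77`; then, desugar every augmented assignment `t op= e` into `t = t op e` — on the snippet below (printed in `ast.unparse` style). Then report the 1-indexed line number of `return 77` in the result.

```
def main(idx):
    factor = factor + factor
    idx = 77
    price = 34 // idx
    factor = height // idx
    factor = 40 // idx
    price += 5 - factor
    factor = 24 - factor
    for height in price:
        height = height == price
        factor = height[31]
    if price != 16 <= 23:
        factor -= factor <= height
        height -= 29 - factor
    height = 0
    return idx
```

15

Transformed code:
def main(idx):
    factor = factor + factor
    price = 34 // 77
    factor = height // 77
    factor = 40 // 77
    price = price + (5 - factor)
    factor = 24 - factor
    for height in price:
        height = height == price
        factor = height[31]
    if price != 16 <= 23:
        factor = factor - (factor <= height)
        height = height - (29 - factor)
    height = 0
    return 77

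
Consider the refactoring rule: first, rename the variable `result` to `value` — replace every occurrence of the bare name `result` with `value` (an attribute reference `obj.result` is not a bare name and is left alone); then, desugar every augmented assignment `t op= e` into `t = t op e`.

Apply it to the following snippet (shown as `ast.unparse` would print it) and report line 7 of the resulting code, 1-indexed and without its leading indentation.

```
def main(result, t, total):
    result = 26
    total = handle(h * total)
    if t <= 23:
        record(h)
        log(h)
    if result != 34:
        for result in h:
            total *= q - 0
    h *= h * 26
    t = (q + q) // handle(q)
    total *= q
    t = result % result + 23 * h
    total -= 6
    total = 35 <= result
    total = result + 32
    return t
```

Transformed code:
def main(value, t, total):
    value = 26
    total = handle(h * total)
    if t <= 23:
        record(h)
        log(h)
    if value != 34:
        for value in h:
            total = total * (q - 0)
    h = h * (h * 26)
    t = (q + q) // handle(q)
    total = total * q
    t = value % value + 23 * h
    total = total - 6
    total = 35 <= value
    total = value + 32
    return t

if value != 34:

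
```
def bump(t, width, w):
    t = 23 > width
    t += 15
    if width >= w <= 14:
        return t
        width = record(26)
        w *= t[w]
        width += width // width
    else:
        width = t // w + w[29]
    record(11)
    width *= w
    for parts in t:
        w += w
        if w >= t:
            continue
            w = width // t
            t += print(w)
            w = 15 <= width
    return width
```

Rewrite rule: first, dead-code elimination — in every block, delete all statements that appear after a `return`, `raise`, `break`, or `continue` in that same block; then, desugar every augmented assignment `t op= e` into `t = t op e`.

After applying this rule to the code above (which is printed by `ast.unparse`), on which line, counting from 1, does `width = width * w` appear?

9

Transformed code:
def bump(t, width, w):
    t = 23 > width
    t = t + 15
    if width >= w <= 14:
        return t
    else:
        width = t // w + w[29]
    record(11)
    width = width * w
    for parts in t:
        w = w + w
        if w >= t:
            continue
    return width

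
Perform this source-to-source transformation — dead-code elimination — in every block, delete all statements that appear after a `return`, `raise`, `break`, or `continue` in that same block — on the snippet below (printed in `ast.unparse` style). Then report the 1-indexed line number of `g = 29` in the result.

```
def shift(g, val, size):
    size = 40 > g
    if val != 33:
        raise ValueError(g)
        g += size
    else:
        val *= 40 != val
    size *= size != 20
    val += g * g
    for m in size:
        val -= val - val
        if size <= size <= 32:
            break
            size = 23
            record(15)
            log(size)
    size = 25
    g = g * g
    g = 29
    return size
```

Transformed code:
def shift(g, val, size):
    size = 40 > g
    if val != 33:
        raise ValueError(g)
    else:
        val *= 40 != val
    size *= size != 20
    val += g * g
    for m in size:
        val -= val - val
        if size <= size <= 32:
            break
    size = 25
    g = g * g
    g = 29
    return size

15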